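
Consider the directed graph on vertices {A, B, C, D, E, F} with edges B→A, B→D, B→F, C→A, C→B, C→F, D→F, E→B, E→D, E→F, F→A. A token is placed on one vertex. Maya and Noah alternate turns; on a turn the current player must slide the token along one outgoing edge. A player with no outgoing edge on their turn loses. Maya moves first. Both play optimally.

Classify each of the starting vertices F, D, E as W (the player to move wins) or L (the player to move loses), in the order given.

Work bottom-up. With no move the player to move loses. Otherwise the position is W if at least one move leads to an L position for the opponent, and L if every move leads to a W.
Every edge goes from a vertex to one that appears earlier in the order A, F, D, B, E, C, so processing vertices in that order labels each vertex after all of its successors.
A: no outgoing edge → L
F: can move to A, which is L ⇒ W
D: the only move is to F(W), a W ⇒ L
B: can move to D, which is L ⇒ W
E: can move to D, which is L ⇒ W
C: can move to A, which is L ⇒ W

F: W, D: L, E: W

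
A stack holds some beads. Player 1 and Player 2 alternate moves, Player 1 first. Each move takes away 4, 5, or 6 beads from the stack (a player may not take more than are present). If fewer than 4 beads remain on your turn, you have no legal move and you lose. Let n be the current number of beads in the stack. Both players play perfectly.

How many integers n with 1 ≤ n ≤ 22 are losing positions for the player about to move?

10

Build the W/L table. Terminal = L. A non-terminal position is W if it has a move to some L; otherwise it is L.
n=0: no move → L
n=1: no move → L
n=2: no move → L
n=3: no move → L
n=4: →0(L), so W
n=5: →1(L), so W
n=6: →2(L), so W
n=7: →3(L), so W
n=8: →3(L), so W
n=9: →3(L), so W
n=10: →6(W), 5(W), 4(W) — all W, so L
n=11: →7(W), 6(W), 5(W) — all W, so L
n=12: →8(W), 7(W), 6(W) — all W, so L
n=13: →9(W), 8(W), 7(W) — all W, so L
n=14: →10(L), so W
n=15: →11(L), so W
n=16: →12(L), so W
n=17: →13(L), so W
n=18: →13(L), so W
n=19: →13(L), so W
n=20: →16(W), 15(W), 14(W) — all W, so L
n=21: →17(W), 16(W), 15(W) — all W, so L
n=22: →18(W), 17(W), 16(W) — all W, so L
L entries with 1 ≤ n ≤ 22 (n=0 is outside the asked range and is not counted): n = 1, 2, 3, 10, 11, 12, 13, 20, 21, 22; that makes 10.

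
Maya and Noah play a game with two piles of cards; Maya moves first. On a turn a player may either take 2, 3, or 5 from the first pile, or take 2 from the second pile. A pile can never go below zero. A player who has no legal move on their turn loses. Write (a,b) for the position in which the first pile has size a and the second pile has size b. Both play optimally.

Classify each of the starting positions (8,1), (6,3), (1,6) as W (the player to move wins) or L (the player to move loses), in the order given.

Label each position W (a win for the player to move) or L (a loss). A position with no legal move is L; any other position is W exactly when some move reaches an L, and L when every move reaches a W.
No move ever increases a pile, so every position that can arise here has a ≤ 8 and b ≤ 6; it is enough to label the cells with 0 ≤ a ≤ 8 and 0 ≤ b ≤ 6.
Every move lowers a or b (never raises either), so fill the grid row by row in increasing a, and left to right within a row: each cell's successors are then already labelled.
      b=0  b=1  b=2  b=3  b=4  b=5  b=6
a=0:    L    L    W    W    L    L    W
a=1:    L    L    W    W    L    L    W
a=2:    W    W    L    L    W    W    L
a=3:    W    W    L    L    W    W    L
a=4:    W    W    W    W    W    W    W
a=5:    W    W    W    W    W    W    W
a=6:    W    W    W    W    W    W    W
a=7:    L    L    W    W    L    L    W
a=8:    L    L    W    W    L    L    W
Cells with no legal move (terminal, hence L): (0,0), (0,1), (1,0), (1,1).
The remaining L cells, each justified by listing all of its moves:
(0,4): →(0,2)(W) only, which is W, so L
(0,5): →(0,3)(W) only, which is W, so L
(1,4): →(1,2)(W) only, which is W, so L
(1,5): →(1,3)(W) only, which is W, so L
(2,2): →(0,2)(W), (2,0)(W) — all W, so L
(2,3): →(0,3)(W), (2,1)(W) — all W, so L
(2,6): →(0,6)(W), (2,4)(W) — all W, so L
(3,2): →(1,2)(W), (0,2)(W), (3,0)(W) — all W, so L
(3,3): →(1,3)(W), (0,3)(W), (3,1)(W) — all W, so L
(3,6): →(1,6)(W), (0,6)(W), (3,4)(W) — all W, so L
(7,0): →(5,0)(W), (4,0)(W), (2,0)(W) — all W, so L
(7,1): →(5,1)(W), (4,1)(W), (2,1)(W) — all W, so L
(7,4): →(5,4)(W), (4,4)(W), (2,4)(W), (7,2)(W) — all W, so L
(7,5): →(5,5)(W), (4,5)(W), (2,5)(W), (7,3)(W) — all W, so L
(8,0): →(6,0)(W), (5,0)(W), (3,0)(W) — all W, so L
(8,1): →(6,1)(W), (5,1)(W), (3,1)(W) — all W, so L
(8,4): →(6,4)(W), (5,4)(W), (3,4)(W), (8,2)(W) — all W, so L
(8,5): →(6,5)(W), (5,5)(W), (3,5)(W), (8,3)(W) — all W, so L
Every other cell has at least one move into one of the L cells above, so it is W.
(8,1): one of the L cells justified above, so L
(6,3): the move to (3,3) reaches an L cell, so W
(1,6): the move to (1,4) reaches an L cell, so W

(8,1): L, (6,3): W, (1,6): W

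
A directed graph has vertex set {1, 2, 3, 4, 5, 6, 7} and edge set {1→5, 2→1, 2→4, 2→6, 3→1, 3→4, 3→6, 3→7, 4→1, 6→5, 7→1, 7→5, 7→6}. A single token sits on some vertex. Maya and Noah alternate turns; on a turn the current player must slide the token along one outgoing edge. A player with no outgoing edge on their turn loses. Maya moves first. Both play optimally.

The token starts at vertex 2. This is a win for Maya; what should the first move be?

Move to 4.

Compute win/loss labels from the base case upward. A position with no move is L. Any other position is W if it can reach an L in one move, else L.
Every edge goes from a vertex to one that appears earlier in the order 5, 1, 4, 6, 7, 2, 3, so processing vertices in that order labels each vertex after all of its successors.
5: no outgoing edge → L
1: can move to 5, which is L ⇒ W
4: the only move is to 1(W), a W ⇒ L
6: can move to 5, which is L ⇒ W
7: can move to 5, which is L ⇒ W
2: can move to 4, which is L ⇒ W
3: can move to 4, which is L ⇒ W
From 2, the L positions reachable in one move are: 4.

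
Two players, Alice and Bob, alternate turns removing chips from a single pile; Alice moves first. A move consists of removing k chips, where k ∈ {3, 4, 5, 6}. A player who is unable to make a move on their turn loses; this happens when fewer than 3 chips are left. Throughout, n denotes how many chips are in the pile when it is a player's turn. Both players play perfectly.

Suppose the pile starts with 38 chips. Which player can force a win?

Bob wins.

Build the W/L table. Terminal = L. A non-terminal position is W if it has a move to some L; otherwise it is L.
n=0: no move → L
n=1: no move → L
n=2: no move → L
n=3: →0(L), so W
n=4: →1(L), so W
n=5: →2(L), so W
n=6: →2(L), so W
n=7: →2(L), so W
n=8: →2(L), so W
n=9: →6(W), 5(W), 4(W), 3(W) — all W, so L
n=10: →7(W), 6(W), 5(W), 4(W) — all W, so L
n=11: →8(W), 7(W), 6(W), 5(W) — all W, so L
n=12: →9(L), so W
n=13: →10(L), so W
n=14: →11(L), so W
n=15: →11(L), so W
n=16: →11(L), so W
n=17: →11(L), so W
n=18: →15(W), 14(W), 13(W), 12(W) — all W, so L
n=19: →16(W), 15(W), 14(W), 13(W) — all W, so L
n=20: →17(W), 16(W), 15(W), 14(W) — all W, so L
n=21: →18(L), so W
n=22: →19(L), so W
n=23: →20(L), so W
n=24: →20(L), so W
n=25: →20(L), so W
n=26: →20(L), so W
n=27: →24(W), 23(W), 22(W), 21(W) — all W, so L
n=28: →25(W), 24(W), 23(W), 22(W) — all W, so L
n=29: →26(W), 25(W), 24(W), 23(W) — all W, so L
n=30: →27(L), so W
n=31: →28(L), so W
n=32: →29(L), so W
n=33: →29(L), so W
n=34: →29(L), so W
n=35: →29(L), so W
n=36: →33(W), 32(W), 31(W), 30(W) — all W, so L
n=37: →34(W), 33(W), 32(W), 31(W) — all W, so L
n=38: →35(W), 34(W), 33(W), 32(W) — all W, so L
Every move from 38 reaches a W position, so the mover loses.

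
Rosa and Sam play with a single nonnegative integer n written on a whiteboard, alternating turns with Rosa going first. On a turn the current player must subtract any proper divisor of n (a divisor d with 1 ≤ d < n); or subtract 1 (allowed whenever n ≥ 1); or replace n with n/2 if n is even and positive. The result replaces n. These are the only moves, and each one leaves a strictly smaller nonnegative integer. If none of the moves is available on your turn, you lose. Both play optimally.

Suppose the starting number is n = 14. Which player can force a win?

Use the standard recursion: the mover loses at a terminal position; elsewhere, the mover wins exactly when some move hands the opponent an L position.
n=0: no move → L
n=1: →0(L), so W
n=2: →1(W) only, which is W, so L
n=3: →2(L), so W
n=4: →2(L), so W
n=5: →4(W) only, which is W, so L
n=6: →5(L), so W
n=7: →6(W) only, which is W, so L
n=8: →7(L), so W
n=9: →6(W), 8(W) — all W, so L
n=10: →5(L), so W
n=11: →10(W) only, which is W, so L
n=12: →9(L), so W
n=13: →12(W) only, which is W, so L
n=14: →7(L), so W
From 14 Rosa can move to 7, reaching an L position.

Rosa wins.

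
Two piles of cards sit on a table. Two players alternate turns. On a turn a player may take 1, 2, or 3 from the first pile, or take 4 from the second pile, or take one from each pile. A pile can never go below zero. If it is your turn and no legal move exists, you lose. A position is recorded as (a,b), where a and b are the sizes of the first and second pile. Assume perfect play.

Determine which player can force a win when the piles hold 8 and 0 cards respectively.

The second player wins.

Use the standard recursion: the mover loses at a terminal position; elsewhere, the mover wins exactly when some move hands the opponent an L position.
No move ever increases a pile, so every position that can arise here has a ≤ 8 and b ≤ 0; it is enough to label the cells with 0 ≤ a ≤ 8 and 0 ≤ b ≤ 0.
Every move lowers a or b (never raises either), so fill the grid row by row in increasing a, and left to right within a row: each cell's successors are then already labelled.
      b=0
a=0:    L
a=1:    W
a=2:    W
a=3:    W
a=4:    L
a=5:    W
a=6:    W
a=7:    W
a=8:    L
Cells with no legal move (terminal, hence L): (0,0).
The remaining L cells, each justified by listing all of its moves:
(4,0): →(3,0)(W), (2,0)(W), (1,0)(W) — all W, so L
(8,0): →(7,0)(W), (6,0)(W), (5,0)(W) — all W, so L
Every other cell has at least one move into one of the L cells above, so it is W.
The starting position (8,0) is L: whatever the player to move does, the opponent receives a W position.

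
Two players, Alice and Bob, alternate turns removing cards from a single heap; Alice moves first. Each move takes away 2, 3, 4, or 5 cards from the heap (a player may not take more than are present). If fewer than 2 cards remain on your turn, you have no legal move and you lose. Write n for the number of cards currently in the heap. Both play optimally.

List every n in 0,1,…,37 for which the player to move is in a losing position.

0, 1, 7, 8, 14, 15, 21, 22, 28, 29, 35, 36

Work bottom-up. With no move the player to move loses. Otherwise the position is W if at least one move leads to an L position for the opponent, and L if every move leads to a W.
n=0: no move → L
n=1: no move → L
n=2: can move to 0, which is L ⇒ W
n=3: can move to 1, which is L ⇒ W
n=4: can move to 1, which is L ⇒ W
n=5: can move to 1, which is L ⇒ W
n=6: can move to 1, which is L ⇒ W
n=7: moves to 5(W), 4(W), 3(W), 2(W); every one is W ⇒ L
n=8: moves to 6(W), 5(W), 4(W), 3(W); every one is W ⇒ L
n=9: can move to 7, which is L ⇒ W
n=10: can move to 8, which is L ⇒ W
n=11: can move to 8, which is L ⇒ W
n=12: can move to 8, which is L ⇒ W
n=13: can move to 8, which is L ⇒ W
n=14: moves to 12(W), 11(W), 10(W), 9(W); every one is W ⇒ L
n=15: moves to 13(W), 12(W), 11(W), 10(W); every one is W ⇒ L
n=16: can move to 14, which is L ⇒ W
n=17: can move to 15, which is L ⇒ W
n=18: can move to 15, which is L ⇒ W
n=19: can move to 15, which is L ⇒ W
n=20: can move to 15, which is L ⇒ W
n=21: moves to 19(W), 18(W), 17(W), 16(W); every one is W ⇒ L
n=22: moves to 20(W), 19(W), 18(W), 17(W); every one is W ⇒ L
n=23: can move to 21, which is L ⇒ W
n=24: can move to 22, which is L ⇒ W
n=25: can move to 22, which is L ⇒ W
n=26: can move to 22, which is L ⇒ W
n=27: can move to 22, which is L ⇒ W
n=28: moves to 26(W), 25(W), 24(W), 23(W); every one is W ⇒ L
n=29: moves to 27(W), 26(W), 25(W), 24(W); every one is W ⇒ L
n=30: can move to 28, which is L ⇒ W
n=31: can move to 29, which is L ⇒ W
n=32: can move to 29, which is L ⇒ W
n=33: can move to 29, which is L ⇒ W
n=34: can move to 29, which is L ⇒ W
n=35: moves to 33(W), 32(W), 31(W), 30(W); every one is W ⇒ L
n=36: moves to 34(W), 33(W), 32(W), 31(W); every one is W ⇒ L
n=37: can move to 35, which is L ⇒ W
The losing starting values of n are exactly the entries labelled L in this table (12 of them).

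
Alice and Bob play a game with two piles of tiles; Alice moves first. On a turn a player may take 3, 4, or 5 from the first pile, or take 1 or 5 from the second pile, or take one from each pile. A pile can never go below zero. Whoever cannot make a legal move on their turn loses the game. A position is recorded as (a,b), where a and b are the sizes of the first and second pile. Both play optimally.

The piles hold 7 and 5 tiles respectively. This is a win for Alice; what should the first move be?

Work bottom-up. With no move the player to move loses. Otherwise the position is W if at least one move leads to an L position for the opponent, and L if every move leads to a W.
No move ever increases a pile, so every position that can arise here has a ≤ 7 and b ≤ 5; it is enough to label the cells with 0 ≤ a ≤ 7 and 0 ≤ b ≤ 5.
Every move lowers a or b (never raises either), so fill the grid row by row in increasing a, and left to right within a row: each cell's successors are then already labelled.
      b=0  b=1  b=2  b=3  b=4  b=5
a=0:    L    W    L    W    L    W
a=1:    L    W    L    W    L    W
a=2:    L    W    L    W    L    W
a=3:    W    W    W    W    W    W
a=4:    W    L    W    L    W    L
a=5:    W    L    W    L    W    L
a=6:    W    L    W    L    W    L
a=7:    W    W    W    W    W    W
Cells with no legal move (terminal, hence L): (0,0), (1,0), (2,0).
The remaining L cells, each justified by listing all of its moves:
(0,2): only reaches (0,1)(W), which is W → L
(0,4): only reaches (0,3)(W), which is W → L
(1,2): only reaches (1,1)(W), (0,1)(W), all W → L
(1,4): only reaches (1,3)(W), (0,3)(W), all W → L
(2,2): only reaches (2,1)(W), (1,1)(W), all W → L
(2,4): only reaches (2,3)(W), (1,3)(W), all W → L
(4,1): only reaches (1,1)(W), (0,1)(W), (4,0)(W), (3,0)(W), all W → L
(4,3): only reaches (1,3)(W), (0,3)(W), (4,2)(W), (3,2)(W), all W → L
(4,5): only reaches (1,5)(W), (0,5)(W), (4,4)(W), (4,0)(W), (3,4)(W), all W → L
(5,1): only reaches (2,1)(W), (1,1)(W), (0,1)(W), (5,0)(W), (4,0)(W), all W → L
(5,3): only reaches (2,3)(W), (1,3)(W), (0,3)(W), (5,2)(W), (4,2)(W), all W → L
(5,5): only reaches (2,5)(W), (1,5)(W), (0,5)(W), (5,4)(W), (5,0)(W), (4,4)(W), all W → L
(6,1): only reaches (3,1)(W), (2,1)(W), (1,1)(W), (6,0)(W), (5,0)(W), all W → L
(6,3): only reaches (3,3)(W), (2,3)(W), (1,3)(W), (6,2)(W), (5,2)(W), all W → L
(6,5): only reaches (3,5)(W), (2,5)(W), (1,5)(W), (6,4)(W), (6,0)(W), (5,4)(W), all W → L
Every other cell has at least one move into one of the L cells above, so it is W.
From (7,5), the L positions reachable in one move are: (4,5).

Move to (4,5).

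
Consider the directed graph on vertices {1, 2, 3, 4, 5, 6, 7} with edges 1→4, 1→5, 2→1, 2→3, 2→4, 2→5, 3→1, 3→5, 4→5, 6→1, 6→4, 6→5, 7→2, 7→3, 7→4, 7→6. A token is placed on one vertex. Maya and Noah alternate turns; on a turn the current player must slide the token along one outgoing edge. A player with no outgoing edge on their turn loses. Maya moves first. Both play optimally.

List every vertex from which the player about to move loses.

5, 7

Classify positions by backward induction: terminal positions (no move available) are L. From any other position, the mover wins iff some move reaches an L.
Every edge goes from a vertex to one that appears earlier in the order 5, 4, 1, 6, 3, 2, 7, so processing vertices in that order labels each vertex after all of its successors.
5: no outgoing edge → L
4: W (go to 5, an L position)
1: W (go to 5, an L position)
6: W (go to 5, an L position)
3: W (go to 5, an L position)
2: W (go to 5, an L position)
7: L (options 2(W), 3(W), 6(W), 4(W) are all W)
The losing starting vertices are exactly the entries labelled L in this table (2 of them).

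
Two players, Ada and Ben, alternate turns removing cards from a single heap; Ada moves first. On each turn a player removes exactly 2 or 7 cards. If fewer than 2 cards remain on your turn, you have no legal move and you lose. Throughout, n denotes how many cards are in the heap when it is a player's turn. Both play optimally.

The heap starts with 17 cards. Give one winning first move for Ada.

Use the standard recursion: the mover loses at a terminal position; elsewhere, the mover wins exactly when some move hands the opponent an L position.
n=0: no move → L
n=1: no move → L
n=2: W (go to 0, an L position)
n=3: W (go to 1, an L position)
n=4: L (sole option 2(W) is W)
n=5: L (sole option 3(W) is W)
n=6: W (go to 4, an L position)
n=7: W (go to 5, an L position)
n=8: W (go to 1, an L position)
n=9: L (options 7(W), 2(W) are all W)
n=10: L (options 8(W), 3(W) are all W)
n=11: W (go to 9, an L position)
n=12: W (go to 10, an L position)
n=13: L (options 11(W), 6(W) are all W)
n=14: L (options 12(W), 7(W) are all W)
n=15: W (go to 13, an L position)
n=16: W (go to 14, an L position)
n=17: W (go to 10, an L position)
From 17, the L positions reachable in one move are: 10.

Remove 7, leaving 10.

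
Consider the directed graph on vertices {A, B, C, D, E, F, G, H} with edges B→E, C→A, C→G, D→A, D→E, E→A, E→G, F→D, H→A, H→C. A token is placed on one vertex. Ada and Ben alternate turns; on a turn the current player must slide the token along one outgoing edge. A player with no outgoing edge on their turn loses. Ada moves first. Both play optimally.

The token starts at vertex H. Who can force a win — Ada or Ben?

Label each position W (a win for the player to move) or L (a loss). A position with no legal move is L; any other position is W exactly when some move reaches an L, and L when every move reaches a W.
Every edge goes from a vertex to one that appears earlier in the order G, A, C, E, H, D, F, B, so processing vertices in that order labels each vertex after all of its successors.
G: no outgoing edge → L
A: no outgoing edge → L
C: reaches L-position A → W
E: reaches L-position A → W
H: reaches L-position A → W
D: reaches L-position A → W
F: only reaches D(W), which is W → L
B: only reaches E(W), which is W → L
From H Ada can move to A, reaching an L position.

Ada wins.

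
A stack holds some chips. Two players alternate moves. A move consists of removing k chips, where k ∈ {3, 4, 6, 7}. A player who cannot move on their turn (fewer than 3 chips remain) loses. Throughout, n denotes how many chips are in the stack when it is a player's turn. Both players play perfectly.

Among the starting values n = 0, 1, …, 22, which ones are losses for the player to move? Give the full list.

Build the W/L table. Terminal = L. A non-terminal position is W if it has a move to some L; otherwise it is L.
n=0: no move → L
n=1: no move → L
n=2: no move → L
n=3: reaches L-position 0 → W
n=4: reaches L-position 1 → W
n=5: reaches L-position 2 → W
n=6: reaches L-position 2 → W
n=7: reaches L-position 1 → W
n=8: reaches L-position 2 → W
n=9: reaches L-position 2 → W
n=10: only reaches 7(W), 6(W), 4(W), 3(W), all W → L
n=11: only reaches 8(W), 7(W), 5(W), 4(W), all W → L
n=12: only reaches 9(W), 8(W), 6(W), 5(W), all W → L
n=13: reaches L-position 10 → W
n=14: reaches L-position 11 → W
n=15: reaches L-position 12 → W
n=16: reaches L-position 12 → W
n=17: reaches L-position 11 → W
n=18: reaches L-position 12 → W
n=19: reaches L-position 12 → W
n=20: only reaches 17(W), 16(W), 14(W), 13(W), all W → L
n=21: only reaches 18(W), 17(W), 15(W), 14(W), all W → L
n=22: only reaches 19(W), 18(W), 16(W), 15(W), all W → L
Reading off the rows marked L gives the requested list; there are 9 such values of n.

0, 1, 2, 10, 11, 12, 20, 21, 22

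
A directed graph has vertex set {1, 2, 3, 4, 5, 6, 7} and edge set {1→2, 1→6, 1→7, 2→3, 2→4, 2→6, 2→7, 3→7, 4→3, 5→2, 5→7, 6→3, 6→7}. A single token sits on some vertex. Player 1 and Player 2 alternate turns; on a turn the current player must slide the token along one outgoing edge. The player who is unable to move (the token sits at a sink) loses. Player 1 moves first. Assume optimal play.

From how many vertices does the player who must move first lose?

Positions with no move are L. A position that does have a move is losing for the player to move precisely when every available move leads to a winning position for the opponent. Fill in the labels:
Every edge goes from a vertex to one that appears earlier in the order 7, 3, 4, 6, 2, 5, 1, so processing vertices in that order labels each vertex after all of its successors.
7: no outgoing edge → L
3: W (go to 7, an L position)
4: L (sole option 3(W) is W)
6: W (go to 7, an L position)
2: W (go to 4, an L position)
5: W (go to 7, an L position)
1: W (go to 7, an L position)
The L vertices are 4, 7; that is 2 in all.

2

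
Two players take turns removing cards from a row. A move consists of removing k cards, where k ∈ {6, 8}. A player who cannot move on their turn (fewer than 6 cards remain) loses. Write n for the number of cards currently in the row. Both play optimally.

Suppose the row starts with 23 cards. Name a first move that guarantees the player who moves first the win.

Remove 6, leaving 17.

Positions with no move are L. A position that does have a move is losing for the player to move precisely when every available move leads to a winning position for the opponent. Fill in the labels:
n=0: no move → L
n=1: no move → L
n=2: no move → L
n=3: no move → L
n=4: no move → L
n=5: no move → L
n=6: W (go to 0, an L position)
n=7: W (go to 1, an L position)
n=8: W (go to 2, an L position)
n=9: W (go to 3, an L position)
n=10: W (go to 4, an L position)
n=11: W (go to 5, an L position)
n=12: W (go to 4, an L position)
n=13: W (go to 5, an L position)
n=14: L (options 8(W), 6(W) are all W)
n=15: L (options 9(W), 7(W) are all W)
n=16: L (options 10(W), 8(W) are all W)
n=17: L (options 11(W), 9(W) are all W)
n=18: L (options 12(W), 10(W) are all W)
n=19: L (options 13(W), 11(W) are all W)
n=20: W (go to 14, an L position)
n=21: W (go to 15, an L position)
n=22: W (go to 16, an L position)
n=23: W (go to 17, an L position)
From 23, the L positions reachable in one move are: 17, 15. Any move reaching one of these is winning.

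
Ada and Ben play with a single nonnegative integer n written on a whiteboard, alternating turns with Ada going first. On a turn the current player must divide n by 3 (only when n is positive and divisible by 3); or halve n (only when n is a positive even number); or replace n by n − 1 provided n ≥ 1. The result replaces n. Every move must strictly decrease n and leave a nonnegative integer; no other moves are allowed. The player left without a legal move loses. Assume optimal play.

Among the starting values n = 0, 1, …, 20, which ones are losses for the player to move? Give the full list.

0, 2, 5, 7, 9, 11, 13, 16, 19

Work bottom-up. With no move the player to move loses. Otherwise the position is W if at least one move leads to an L position for the opponent, and L if every move leads to a W.
n=0: no move → L
n=1: W (go to 0, an L position)
n=2: L (sole option 1(W) is W)
n=3: W (go to 2, an L position)
n=4: W (go to 2, an L position)
n=5: L (sole option 4(W) is W)
n=6: W (go to 2, an L position)
n=7: L (sole option 6(W) is W)
n=8: W (go to 7, an L position)
n=9: L (options 3(W), 8(W) are all W)
n=10: W (go to 5, an L position)
n=11: L (sole option 10(W) is W)
n=12: W (go to 11, an L position)
n=13: L (sole option 12(W) is W)
n=14: W (go to 7, an L position)
n=15: W (go to 5, an L position)
n=16: L (options 8(W), 15(W) are all W)
n=17: W (go to 16, an L position)
n=18: W (go to 9, an L position)
n=19: L (sole option 18(W) is W)
n=20: W (go to 19, an L position)
The losing starting values of n are exactly the entries labelled L in this table (9 of them).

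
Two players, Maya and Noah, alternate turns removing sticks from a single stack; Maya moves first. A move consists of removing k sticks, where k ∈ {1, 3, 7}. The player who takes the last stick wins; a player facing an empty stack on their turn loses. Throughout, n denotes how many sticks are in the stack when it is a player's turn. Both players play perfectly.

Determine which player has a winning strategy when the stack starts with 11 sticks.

Build the W/L table. Terminal = L. A non-terminal position is W if it has a move to some L; otherwise it is L.
n=0: no move → L
n=1: W (go to 0, an L position)
n=2: L (sole option 1(W) is W)
n=3: W (go to 2, an L position)
n=4: L (options 3(W), 1(W) are all W)
n=5: W (go to 4, an L position)
n=6: L (options 5(W), 3(W) are all W)
n=7: W (go to 6, an L position)
n=8: L (options 7(W), 5(W), 1(W) are all W)
n=9: W (go to 8, an L position)
n=10: L (options 9(W), 7(W), 3(W) are all W)
n=11: W (go to 10, an L position)
The starting position 11 is W: Maya should remove 1, leaving 10, handing over an L position.

Maya wins.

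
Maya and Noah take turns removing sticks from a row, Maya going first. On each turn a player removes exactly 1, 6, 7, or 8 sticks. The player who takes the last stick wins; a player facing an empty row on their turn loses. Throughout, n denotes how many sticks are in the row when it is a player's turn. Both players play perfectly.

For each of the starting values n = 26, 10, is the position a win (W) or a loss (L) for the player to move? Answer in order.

26: L, 10: W

Label each position W (a win for the player to move) or L (a loss). A position with no legal move is L; any other position is W exactly when some move reaches an L, and L when every move reaches a W.
n=0: no move → L
n=1: can move to 0, which is L ⇒ W
n=2: the only move is to 1(W), a W ⇒ L
n=3: can move to 2, which is L ⇒ W
n=4: the only move is to 3(W), a W ⇒ L
n=5: can move to 4, which is L ⇒ W
n=6: can move to 0, which is L ⇒ W
n=7: can move to 0, which is L ⇒ W
n=8: can move to 2, which is L ⇒ W
n=9: can move to 2, which is L ⇒ W
n=10: can move to 4, which is L ⇒ W
n=11: can move to 4, which is L ⇒ W
n=12: can move to 4, which is L ⇒ W
n=13: moves to 12(W), 7(W), 6(W), 5(W); every one is W ⇒ L
n=14: can move to 13, which is L ⇒ W
n=15: moves to 14(W), 9(W), 8(W), 7(W); every one is W ⇒ L
n=16: can move to 15, which is L ⇒ W
n=17: moves to 16(W), 11(W), 10(W), 9(W); every one is W ⇒ L
n=18: can move to 17, which is L ⇒ W
n=19: can move to 13, which is L ⇒ W
n=20: can move to 13, which is L ⇒ W
n=21: can move to 15, which is L ⇒ W
n=22: can move to 15, which is L ⇒ W
n=23: can move to 17, which is L ⇒ W
n=24: can move to 17, which is L ⇒ W
n=25: can move to 17, which is L ⇒ W
n=26: moves to 25(W), 20(W), 19(W), 18(W); every one is W ⇒ L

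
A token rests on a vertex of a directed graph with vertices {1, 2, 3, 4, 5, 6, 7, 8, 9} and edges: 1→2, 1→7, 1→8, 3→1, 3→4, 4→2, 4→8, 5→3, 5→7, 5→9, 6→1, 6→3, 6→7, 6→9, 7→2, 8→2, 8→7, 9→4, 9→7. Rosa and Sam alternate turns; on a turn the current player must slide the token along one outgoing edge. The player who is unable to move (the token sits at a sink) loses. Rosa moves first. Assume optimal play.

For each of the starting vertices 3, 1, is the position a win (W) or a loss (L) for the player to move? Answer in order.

3: L, 1: W

Positions with no move are L. A position that does have a move is losing for the player to move precisely when every available move leads to a winning position for the opponent. Fill in the labels:
Every edge goes from a vertex to one that appears earlier in the order 2, 7, 8, 1, 4, 9, 3, 5, 6, so processing vertices in that order labels each vertex after all of its successors.
2: no outgoing edge → L
7: W (go to 2, an L position)
8: W (go to 2, an L position)
1: W (go to 2, an L position)
4: W (go to 2, an L position)
9: L (options 4(W), 7(W) are all W)
3: L (options 4(W), 1(W) are all W)
5: W (go to 3, an L position)
6: W (go to 3, an L position)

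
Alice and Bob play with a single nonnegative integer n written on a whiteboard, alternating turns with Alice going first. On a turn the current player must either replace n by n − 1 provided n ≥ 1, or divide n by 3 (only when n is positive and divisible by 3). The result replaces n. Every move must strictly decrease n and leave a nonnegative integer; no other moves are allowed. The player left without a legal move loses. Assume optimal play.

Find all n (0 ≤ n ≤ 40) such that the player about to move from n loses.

Classify positions by backward induction: terminal positions (no move available) are L. From any other position, the mover wins iff some move reaches an L.
n=0: no move → L
n=1: W (go to 0, an L position)
n=2: L (sole option 1(W) is W)
n=3: W (go to 2, an L position)
n=4: L (sole option 3(W) is W)
n=5: W (go to 4, an L position)
n=6: W (go to 2, an L position)
n=7: L (sole option 6(W) is W)
n=8: W (go to 7, an L position)
n=9: L (options 3(W), 8(W) are all W)
n=10: W (go to 9, an L position)
n=11: L (sole option 10(W) is W)
n=12: W (go to 4, an L position)
n=13: L (sole option 12(W) is W)
n=14: W (go to 13, an L position)
n=15: L (options 5(W), 14(W) are all W)
n=16: W (go to 15, an L position)
n=17: L (sole option 16(W) is W)
n=18: W (go to 17, an L position)
n=19: L (sole option 18(W) is W)
n=20: W (go to 19, an L position)
n=21: W (go to 7, an L position)
n=22: L (sole option 21(W) is W)
n=23: W (go to 22, an L position)
n=24: L (options 8(W), 23(W) are all W)
n=25: W (go to 24, an L position)
n=26: L (sole option 25(W) is W)
n=27: W (go to 9, an L position)
n=28: L (sole option 27(W) is W)
n=29: W (go to 28, an L position)
n=30: L (options 10(W), 29(W) are all W)
n=31: W (go to 30, an L position)
n=32: L (sole option 31(W) is W)
n=33: W (go to 11, an L position)
n=34: L (sole option 33(W) is W)
n=35: W (go to 34, an L position)
n=36: L (options 12(W), 35(W) are all W)
n=37: W (go to 36, an L position)
n=38: L (sole option 37(W) is W)
n=39: W (go to 13, an L position)
n=40: L (sole option 39(W) is W)
The losing starting values of n are exactly the entries labelled L in this table (20 of them).

0, 2, 4, 7, 9, 11, 13, 15, 17, 19, 22, 24, 26, 28, 30, 32, 34, 36, 38, 40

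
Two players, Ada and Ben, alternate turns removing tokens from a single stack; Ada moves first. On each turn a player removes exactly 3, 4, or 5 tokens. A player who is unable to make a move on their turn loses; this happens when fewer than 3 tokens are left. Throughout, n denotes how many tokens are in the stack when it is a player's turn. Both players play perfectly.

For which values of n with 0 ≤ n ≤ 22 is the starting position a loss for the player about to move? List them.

Label each position W (a win for the player to move) or L (a loss). A position with no legal move is L; any other position is W exactly when some move reaches an L, and L when every move reaches a W.
n=0: no move → L
n=1: no move → L
n=2: no move → L
n=3: can move to 0, which is L ⇒ W
n=4: can move to 1, which is L ⇒ W
n=5: can move to 2, which is L ⇒ W
n=6: can move to 2, which is L ⇒ W
n=7: can move to 2, which is L ⇒ W
n=8: moves to 5(W), 4(W), 3(W); every one is W ⇒ L
n=9: moves to 6(W), 5(W), 4(W); every one is W ⇒ L
n=10: moves to 7(W), 6(W), 5(W); every one is W ⇒ L
n=11: can move to 8, which is L ⇒ W
n=12: can move to 9, which is L ⇒ W
n=13: can move to 10, which is L ⇒ W
n=14: can move to 10, which is L ⇒ W
n=15: can move to 10, which is L ⇒ W
n=16: moves to 13(W), 12(W), 11(W); every one is W ⇒ L
n=17: moves to 14(W), 13(W), 12(W); every one is W ⇒ L
n=18: moves to 15(W), 14(W), 13(W); every one is W ⇒ L
n=19: can move to 16, which is L ⇒ W
n=20: can move to 17, which is L ⇒ W
n=21: can move to 18, which is L ⇒ W
n=22: can move to 18, which is L ⇒ W
Reading off the rows marked L gives the requested list; there are 9 such values of n.

0, 1, 2, 8, 9, 10, 16, 17, 18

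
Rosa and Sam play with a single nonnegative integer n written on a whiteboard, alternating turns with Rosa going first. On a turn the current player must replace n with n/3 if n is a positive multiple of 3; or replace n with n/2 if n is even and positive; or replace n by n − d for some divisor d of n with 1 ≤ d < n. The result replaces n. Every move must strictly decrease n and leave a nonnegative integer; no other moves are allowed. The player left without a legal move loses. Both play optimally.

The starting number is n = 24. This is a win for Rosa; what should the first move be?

Label each position W (a win for the player to move) or L (a loss). A position with no legal move is L; any other position is W exactly when some move reaches an L, and L when every move reaches a W.
n=0: no move → L
n=1: no move → L
n=2: →1(L), so W
n=3: →1(L), so W
n=4: →2(W), 3(W) — all W, so L
n=5: →4(L), so W
n=6: →4(L), so W
n=7: →6(W) only, which is W, so L
n=8: →4(L), so W
n=9: →3(W), 6(W), 8(W) — all W, so L
n=10: →9(L), so W
n=11: →10(W) only, which is W, so L
n=12: →4(L), so W
n=13: →12(W) only, which is W, so L
n=14: →7(L), so W
n=15: →5(W), 10(W), 12(W), 14(W) — all W, so L
n=16: →15(L), so W
n=17: →16(W) only, which is W, so L
n=18: →9(L), so W
n=19: →18(W) only, which is W, so L
n=20: →15(L), so W
n=21: →7(L), so W
n=22: →11(L), so W
n=23: →22(W) only, which is W, so L
n=24: →23(L), so W
From 24, the L positions reachable in one move are: 23.

Move to 23.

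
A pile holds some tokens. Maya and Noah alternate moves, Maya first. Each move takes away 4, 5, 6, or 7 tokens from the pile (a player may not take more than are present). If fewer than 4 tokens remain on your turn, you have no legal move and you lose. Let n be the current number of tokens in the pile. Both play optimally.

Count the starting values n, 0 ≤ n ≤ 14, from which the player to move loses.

8

Positions with no move are L. A position that does have a move is losing for the player to move precisely when every available move leads to a winning position for the opponent. Fill in the labels:
n=0: no move → L
n=1: no move → L
n=2: no move → L
n=3: no move → L
n=4: →0(L), so W
n=5: →1(L), so W
n=6: →2(L), so W
n=7: →3(L), so W
n=8: →3(L), so W
n=9: →3(L), so W
n=10: →3(L), so W
n=11: →7(W), 6(W), 5(W), 4(W) — all W, so L
n=12: →8(W), 7(W), 6(W), 5(W) — all W, so L
n=13: →9(W), 8(W), 7(W), 6(W) — all W, so L
n=14: →10(W), 9(W), 8(W), 7(W) — all W, so L
L entries with 0 ≤ n ≤ 14: n = 0, 1, 2, 3, 11, 12, 13, 14; that makes 8.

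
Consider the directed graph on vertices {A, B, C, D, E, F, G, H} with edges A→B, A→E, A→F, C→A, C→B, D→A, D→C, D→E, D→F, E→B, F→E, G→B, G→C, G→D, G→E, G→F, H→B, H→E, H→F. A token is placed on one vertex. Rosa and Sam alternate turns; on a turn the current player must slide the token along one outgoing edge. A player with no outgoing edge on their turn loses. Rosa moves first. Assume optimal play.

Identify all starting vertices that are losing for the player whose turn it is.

B, F

Build the W/L table. Terminal = L. A non-terminal position is W if it has a move to some L; otherwise it is L.
Every edge goes from a vertex to one that appears earlier in the order B, E, F, A, C, H, D, G, so processing vertices in that order labels each vertex after all of its successors.
B: no outgoing edge → L
E: can move to B, which is L ⇒ W
F: the only move is to E(W), a W ⇒ L
A: can move to F, which is L ⇒ W
C: can move to B, which is L ⇒ W
H: can move to F, which is L ⇒ W
D: can move to F, which is L ⇒ W
G: can move to F, which is L ⇒ W
Reading off the rows marked L gives the requested list; there are 2 such vertices.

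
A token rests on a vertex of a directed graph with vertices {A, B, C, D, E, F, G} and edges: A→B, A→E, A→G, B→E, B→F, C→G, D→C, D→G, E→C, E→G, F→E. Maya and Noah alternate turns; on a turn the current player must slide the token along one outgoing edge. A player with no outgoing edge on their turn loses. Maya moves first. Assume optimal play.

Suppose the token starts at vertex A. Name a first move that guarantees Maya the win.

Classify positions by backward induction: terminal positions (no move available) are L. From any other position, the mover wins iff some move reaches an L.
Every edge goes from a vertex to one that appears earlier in the order G, C, E, F, B, A, D, so processing vertices in that order labels each vertex after all of its successors.
G: no outgoing edge → L
C: can move to G, which is L ⇒ W
E: can move to G, which is L ⇒ W
F: the only move is to E(W), a W ⇒ L
B: can move to F, which is L ⇒ W
A: can move to G, which is L ⇒ W
D: can move to G, which is L ⇒ W
From A, the L positions reachable in one move are: G.

Move to G.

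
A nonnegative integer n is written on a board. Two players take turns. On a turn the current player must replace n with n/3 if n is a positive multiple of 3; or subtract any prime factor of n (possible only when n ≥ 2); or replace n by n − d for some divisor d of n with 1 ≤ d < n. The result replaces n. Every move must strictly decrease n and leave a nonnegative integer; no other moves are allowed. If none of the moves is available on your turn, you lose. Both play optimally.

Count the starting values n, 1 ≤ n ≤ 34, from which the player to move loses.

Label each position W (a win for the player to move) or L (a loss). A position with no legal move is L; any other position is W exactly when some move reaches an L, and L when every move reaches a W.
n=0: no move → L
n=1: no move → L
n=2: →0(L), so W
n=3: →0(L), so W
n=4: →2(W), 3(W) — all W, so L
n=5: →0(L), so W
n=6: →4(L), so W
n=7: →0(L), so W
n=8: →4(L), so W
n=9: →3(W), 6(W), 8(W) — all W, so L
n=10: →9(L), so W
n=11: →0(L), so W
n=12: →4(L), so W
n=13: →0(L), so W
n=14: →7(W), 12(W), 13(W) — all W, so L
n=15: →14(L), so W
n=16: →14(L), so W
n=17: →0(L), so W
n=18: →9(L), so W
n=19: →0(L), so W
n=20: →10(W), 15(W), 16(W), 18(W), 19(W) — all W, so L
n=21: →14(L), so W
n=22: →20(L), so W
n=23: →0(L), so W
n=24: →20(L), so W
n=25: →20(L), so W
n=26: →13(W), 24(W), 25(W) — all W, so L
n=27: →9(L), so W
n=28: →14(L), so W
n=29: →0(L), so W
n=30: →20(L), so W
n=31: →0(L), so W
n=32: →16(W), 24(W), 28(W), 30(W), 31(W) — all W, so L
n=33: →32(L), so W
n=34: →32(L), so W
L entries with 1 ≤ n ≤ 34 (n=0 is outside the asked range and is not counted): n = 1, 4, 9, 14, 20, 26, 32; that makes 7.

7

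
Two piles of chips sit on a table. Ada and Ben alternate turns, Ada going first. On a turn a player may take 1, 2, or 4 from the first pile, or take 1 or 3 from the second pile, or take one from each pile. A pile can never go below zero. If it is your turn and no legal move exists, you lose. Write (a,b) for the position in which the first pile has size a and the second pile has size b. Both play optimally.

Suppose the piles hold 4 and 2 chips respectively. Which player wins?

Ada wins.

Positions with no move are L. A position that does have a move is losing for the player to move precisely when every available move leads to a winning position for the opponent. Fill in the labels:
No move ever increases a pile, so every position that can arise here has a ≤ 4 and b ≤ 2; it is enough to label the cells with 0 ≤ a ≤ 4 and 0 ≤ b ≤ 2.
Every move lowers a or b (never raises either), so fill the grid row by row in increasing a, and left to right within a row: each cell's successors are then already labelled.
      b=0  b=1  b=2
a=0:    L    W    L
a=1:    W    W    W
a=2:    W    L    W
a=3:    L    W    W
a=4:    W    W    W
Cells with no legal move (terminal, hence L): (0,0).
The remaining L cells, each justified by listing all of its moves:
(0,2): only reaches (0,1)(W), which is W → L
(2,1): only reaches (1,1)(W), (0,1)(W), (2,0)(W), (1,0)(W), all W → L
(3,0): only reaches (2,0)(W), (1,0)(W), all W → L
Every other cell has at least one move into one of the L cells above, so it is W.
From (4,2) Ada can move to (0,2), reaching an L position.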